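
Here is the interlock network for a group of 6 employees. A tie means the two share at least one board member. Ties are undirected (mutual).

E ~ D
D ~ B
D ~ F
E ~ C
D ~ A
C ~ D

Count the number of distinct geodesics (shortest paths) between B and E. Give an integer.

The shortest distance is 2, and the only length-2 path is B–D–E. So there is exactly 1 shortest path.

1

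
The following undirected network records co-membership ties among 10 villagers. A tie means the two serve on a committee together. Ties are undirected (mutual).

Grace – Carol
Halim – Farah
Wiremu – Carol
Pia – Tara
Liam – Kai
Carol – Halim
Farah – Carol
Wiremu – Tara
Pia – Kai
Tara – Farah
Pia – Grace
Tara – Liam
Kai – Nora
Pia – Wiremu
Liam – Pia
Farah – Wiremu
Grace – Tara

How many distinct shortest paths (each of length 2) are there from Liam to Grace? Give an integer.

2

The shortest distance is 2. The length-2 paths are: Liam–Pia–Grace; Liam–Tara–Grace.
That gives 2 distinct shortest paths.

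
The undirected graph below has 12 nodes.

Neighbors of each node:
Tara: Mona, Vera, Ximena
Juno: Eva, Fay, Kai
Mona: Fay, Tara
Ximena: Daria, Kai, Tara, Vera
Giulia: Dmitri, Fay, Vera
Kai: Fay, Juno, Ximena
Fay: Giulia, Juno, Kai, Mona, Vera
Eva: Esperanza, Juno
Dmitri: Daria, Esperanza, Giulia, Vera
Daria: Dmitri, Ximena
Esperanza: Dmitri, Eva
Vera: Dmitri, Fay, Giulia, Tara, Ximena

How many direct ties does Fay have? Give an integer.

Fay is directly tied to Giulia, Juno, Kai, Mona, and Vera. That is 5 neighbors, so the degree of Fay is 5.

5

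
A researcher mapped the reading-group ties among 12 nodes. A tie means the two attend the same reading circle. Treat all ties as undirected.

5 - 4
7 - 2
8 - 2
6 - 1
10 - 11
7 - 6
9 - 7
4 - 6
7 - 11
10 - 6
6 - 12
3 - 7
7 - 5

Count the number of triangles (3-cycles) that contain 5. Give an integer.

5's neighbors are 4 and 7, but none of them are tied to each other, so no triangle contains 5.

0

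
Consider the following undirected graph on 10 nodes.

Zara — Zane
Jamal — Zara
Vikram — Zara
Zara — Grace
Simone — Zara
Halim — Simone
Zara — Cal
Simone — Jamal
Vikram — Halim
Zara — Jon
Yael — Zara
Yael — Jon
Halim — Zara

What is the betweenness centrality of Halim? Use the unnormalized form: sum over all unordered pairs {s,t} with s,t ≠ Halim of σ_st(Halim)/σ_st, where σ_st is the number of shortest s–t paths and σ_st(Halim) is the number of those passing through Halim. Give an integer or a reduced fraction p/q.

Pairs whose geodesics pass through Halim — Vikram–Simone: 1/2.
All other pairs contribute 0.
Summing the contributions gives betweenness(Halim) = 1/2.

1/2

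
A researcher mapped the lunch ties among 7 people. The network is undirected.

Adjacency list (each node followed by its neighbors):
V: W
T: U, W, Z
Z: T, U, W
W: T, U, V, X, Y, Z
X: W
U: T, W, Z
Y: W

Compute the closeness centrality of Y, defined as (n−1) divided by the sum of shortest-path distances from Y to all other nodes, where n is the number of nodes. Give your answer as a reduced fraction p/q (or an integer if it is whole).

6/11

Distances from Y: T:2, U:2, V:2, W:1, X:2, Z:2. Sum = 11.
n = 7, so closeness = 6/11.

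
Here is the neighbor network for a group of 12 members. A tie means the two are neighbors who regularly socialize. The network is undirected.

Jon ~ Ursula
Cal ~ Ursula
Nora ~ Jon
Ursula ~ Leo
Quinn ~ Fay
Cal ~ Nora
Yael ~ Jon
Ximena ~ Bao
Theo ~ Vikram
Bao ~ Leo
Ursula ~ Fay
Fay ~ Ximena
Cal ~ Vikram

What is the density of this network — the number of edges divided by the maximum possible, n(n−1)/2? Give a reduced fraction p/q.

13/66

There are 13 edges and 12 nodes, so the maximum possible is C(12,2) = 66.
Density = 13/66.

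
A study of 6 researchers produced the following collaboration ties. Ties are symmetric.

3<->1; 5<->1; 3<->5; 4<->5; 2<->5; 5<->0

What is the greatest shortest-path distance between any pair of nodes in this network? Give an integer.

Eccentricity of each node (its greatest distance to any other): 0:2, 1:2, 2:2, 3:2, 4:2, 5:1.
The maximum eccentricity is 2, realized for instance by the pair 1–0 via 1 – 5 – 0. So the diameter is 2.

2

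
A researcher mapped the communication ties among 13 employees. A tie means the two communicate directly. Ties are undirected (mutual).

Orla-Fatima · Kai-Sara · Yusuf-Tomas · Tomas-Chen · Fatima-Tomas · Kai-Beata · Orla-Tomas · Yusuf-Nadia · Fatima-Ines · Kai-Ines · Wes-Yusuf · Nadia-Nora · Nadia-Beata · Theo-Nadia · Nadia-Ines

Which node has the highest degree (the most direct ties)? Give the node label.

Degrees — Beata:2, Chen:1, Fatima:3, Ines:3, Kai:3, Nadia:5, Nora:1, Orla:2, Sara:1, Theo:1, Tomas:4, Wes:1, Yusuf:3.
The maximum is 5, attained only by Nadia.

Nadia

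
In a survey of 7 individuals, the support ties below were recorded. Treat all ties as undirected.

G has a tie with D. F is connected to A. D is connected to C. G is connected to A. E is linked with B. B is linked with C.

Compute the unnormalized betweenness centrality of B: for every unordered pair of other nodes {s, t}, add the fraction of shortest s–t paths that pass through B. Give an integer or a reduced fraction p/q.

5

Pairs whose geodesics pass through B — D–E: 1; G–E: 1; E–C: 1; E–F: 1; E–A: 1.
All other pairs contribute 0.
Summing the contributions gives betweenness(B) = 5.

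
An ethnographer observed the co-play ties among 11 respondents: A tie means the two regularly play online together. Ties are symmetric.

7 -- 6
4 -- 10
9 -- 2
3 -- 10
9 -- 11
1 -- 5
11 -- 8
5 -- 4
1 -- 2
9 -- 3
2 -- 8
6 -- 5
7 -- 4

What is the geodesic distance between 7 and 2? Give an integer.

One shortest route is 7 – 6 – 5 – 1 – 2, which uses 4 edges, and at distance 3 from 7 we only reach {1, 3}, which does not include 2. So d(7,2) = 4.

4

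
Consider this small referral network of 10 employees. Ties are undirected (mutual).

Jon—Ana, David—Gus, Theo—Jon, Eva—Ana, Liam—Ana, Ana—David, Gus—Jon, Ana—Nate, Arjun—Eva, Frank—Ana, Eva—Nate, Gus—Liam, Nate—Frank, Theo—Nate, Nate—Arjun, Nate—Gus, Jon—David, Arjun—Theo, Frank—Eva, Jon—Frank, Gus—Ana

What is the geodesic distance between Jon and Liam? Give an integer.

2

One shortest route is Jon – Ana – Liam, which uses 2 edges, and Jon and Liam are not directly tied, so nothing shorter exists. So d(Jon,Liam) = 2.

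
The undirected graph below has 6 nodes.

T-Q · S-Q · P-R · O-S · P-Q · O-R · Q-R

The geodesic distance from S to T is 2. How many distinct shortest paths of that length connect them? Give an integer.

1

The shortest distance is 2, and the only length-2 path is S–Q–T. So there is exactly 1 shortest path.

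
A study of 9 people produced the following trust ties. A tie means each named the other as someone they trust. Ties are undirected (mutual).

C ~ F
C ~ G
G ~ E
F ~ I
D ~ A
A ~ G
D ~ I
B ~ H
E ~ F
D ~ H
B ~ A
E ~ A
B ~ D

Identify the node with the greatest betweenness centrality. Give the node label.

A

Unnormalized betweenness of each node: A:9, B:11/6, C:5/6, D:7, E:7/3, F:4, G:11/3, H:0, I:10/3.
A has the largest value, 9, making it the main broker — the node through which the most shortest paths run.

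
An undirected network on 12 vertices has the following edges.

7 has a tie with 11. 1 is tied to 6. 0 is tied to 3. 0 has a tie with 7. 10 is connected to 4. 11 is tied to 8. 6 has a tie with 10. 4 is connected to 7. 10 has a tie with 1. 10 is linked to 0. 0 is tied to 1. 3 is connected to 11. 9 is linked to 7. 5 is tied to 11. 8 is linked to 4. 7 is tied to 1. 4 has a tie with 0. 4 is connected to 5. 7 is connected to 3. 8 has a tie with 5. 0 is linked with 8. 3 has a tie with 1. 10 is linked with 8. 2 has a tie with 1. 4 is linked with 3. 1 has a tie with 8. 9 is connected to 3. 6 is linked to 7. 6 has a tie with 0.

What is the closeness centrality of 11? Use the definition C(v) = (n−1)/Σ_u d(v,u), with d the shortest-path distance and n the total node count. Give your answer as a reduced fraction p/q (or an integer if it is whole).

Distances from 11: 0:2, 1:2, 2:3, 3:1, 4:2, 5:1, 6:2, 7:1, 8:1, 9:2, 10:2. Sum = 19.
n = 12, so closeness = 11/19.

11/19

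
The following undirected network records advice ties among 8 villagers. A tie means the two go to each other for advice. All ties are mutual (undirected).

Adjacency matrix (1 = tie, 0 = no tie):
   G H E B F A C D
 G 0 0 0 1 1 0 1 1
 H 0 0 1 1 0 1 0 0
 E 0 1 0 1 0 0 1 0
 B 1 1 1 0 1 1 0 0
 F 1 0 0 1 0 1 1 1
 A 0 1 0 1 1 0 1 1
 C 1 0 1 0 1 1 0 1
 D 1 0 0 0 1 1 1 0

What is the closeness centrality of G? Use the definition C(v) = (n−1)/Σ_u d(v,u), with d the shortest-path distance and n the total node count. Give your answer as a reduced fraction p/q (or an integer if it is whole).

7/10

Distances from G: A:2, B:1, C:1, D:1, E:2, F:1, H:2. Sum = 10.
n = 8, so closeness = 7/10.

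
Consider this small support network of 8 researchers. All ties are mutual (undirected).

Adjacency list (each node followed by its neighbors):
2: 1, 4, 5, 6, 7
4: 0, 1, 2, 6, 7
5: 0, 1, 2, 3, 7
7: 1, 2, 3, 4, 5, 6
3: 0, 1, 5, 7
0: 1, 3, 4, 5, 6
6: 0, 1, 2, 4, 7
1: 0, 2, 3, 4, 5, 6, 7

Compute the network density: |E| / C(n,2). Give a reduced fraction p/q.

3/4

There are 21 edges and 8 nodes, so the maximum possible is C(8,2) = 28.
Density = 21/28 = 3/4.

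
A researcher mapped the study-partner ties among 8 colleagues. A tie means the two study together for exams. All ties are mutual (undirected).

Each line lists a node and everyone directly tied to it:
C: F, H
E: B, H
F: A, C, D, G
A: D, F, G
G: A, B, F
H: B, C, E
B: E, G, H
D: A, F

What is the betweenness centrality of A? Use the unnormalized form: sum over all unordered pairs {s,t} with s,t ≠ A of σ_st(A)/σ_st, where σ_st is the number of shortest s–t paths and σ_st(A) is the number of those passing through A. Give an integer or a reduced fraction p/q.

Pairs whose geodesics pass through A — G–D: 1/2; D–B: 1/2; D–E: 1/3.
All other pairs contribute 0.
Summing the contributions gives betweenness(A) = 4/3.

4/3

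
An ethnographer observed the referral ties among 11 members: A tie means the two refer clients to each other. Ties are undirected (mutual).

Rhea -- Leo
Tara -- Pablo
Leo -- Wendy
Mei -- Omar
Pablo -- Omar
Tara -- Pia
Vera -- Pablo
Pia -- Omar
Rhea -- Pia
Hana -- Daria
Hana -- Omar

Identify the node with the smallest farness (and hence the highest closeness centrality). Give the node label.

Farness (sum of distances to all others) for each node — Daria:35, Hana:26, Leo:32, Mei:28, Omar:19, Pablo:24, Pia:20, Rhea:25, Tara:25, Vera:33, Wendy:41.
The smallest farness is 19, for Omar, so Omar has the highest closeness.

Omar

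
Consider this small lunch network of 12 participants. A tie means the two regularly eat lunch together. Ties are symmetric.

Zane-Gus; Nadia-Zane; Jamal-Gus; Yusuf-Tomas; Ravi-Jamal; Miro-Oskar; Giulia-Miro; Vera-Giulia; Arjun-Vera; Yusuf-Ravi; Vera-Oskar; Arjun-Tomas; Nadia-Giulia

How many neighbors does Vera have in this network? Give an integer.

3

Vera is directly tied to Arjun, Giulia, and Oskar. That is 3 neighbors, so the degree of Vera is 3.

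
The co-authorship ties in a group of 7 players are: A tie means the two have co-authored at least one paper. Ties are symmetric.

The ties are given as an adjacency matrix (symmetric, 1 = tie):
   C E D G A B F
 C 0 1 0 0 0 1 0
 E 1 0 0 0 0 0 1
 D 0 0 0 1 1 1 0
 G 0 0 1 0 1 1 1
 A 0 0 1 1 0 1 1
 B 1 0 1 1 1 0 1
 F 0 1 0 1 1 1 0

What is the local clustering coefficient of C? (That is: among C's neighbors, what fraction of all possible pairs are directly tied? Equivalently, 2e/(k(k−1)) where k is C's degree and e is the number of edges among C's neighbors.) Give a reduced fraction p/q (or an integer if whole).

C's neighbors: B and E (k = 2).
Possible neighbor pairs: C(2,2) = 1. Edges among them: none → e = 0.
Clustering(C) = 0/1.

0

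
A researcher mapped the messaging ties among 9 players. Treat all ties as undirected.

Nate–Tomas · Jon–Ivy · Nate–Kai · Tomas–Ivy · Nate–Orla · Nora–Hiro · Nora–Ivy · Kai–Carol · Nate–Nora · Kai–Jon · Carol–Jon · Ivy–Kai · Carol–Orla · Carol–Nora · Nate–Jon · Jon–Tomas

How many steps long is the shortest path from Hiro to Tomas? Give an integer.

One shortest route is Hiro – Nora – Nate – Tomas, which uses 3 edges, and at distance 2 from Hiro we only reach {Carol, Ivy, Nate}, which does not include Tomas. So d(Hiro,Tomas) = 3.

3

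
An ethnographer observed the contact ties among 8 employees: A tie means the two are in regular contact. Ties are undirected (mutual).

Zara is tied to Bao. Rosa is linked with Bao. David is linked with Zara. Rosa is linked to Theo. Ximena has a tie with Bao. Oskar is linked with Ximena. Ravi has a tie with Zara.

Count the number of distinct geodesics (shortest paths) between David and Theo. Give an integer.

The shortest distance is 4, and the only length-4 path is David–Zara–Bao–Rosa–Theo. So there is exactly 1 shortest path.

1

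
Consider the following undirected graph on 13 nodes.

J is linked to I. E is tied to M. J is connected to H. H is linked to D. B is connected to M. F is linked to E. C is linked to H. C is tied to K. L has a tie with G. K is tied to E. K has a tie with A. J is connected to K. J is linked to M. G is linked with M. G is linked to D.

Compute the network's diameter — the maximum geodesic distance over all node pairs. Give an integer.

Eccentricity of each node (its greatest distance to any other): A:5, B:4, C:4, D:4, E:3, F:4, G:4, H:4, I:4, J:3, K:4, L:5, M:3.
The maximum eccentricity is 5, realized for instance by the pair A–L via A – K – J – M – G – L. So the diameter is 5.

5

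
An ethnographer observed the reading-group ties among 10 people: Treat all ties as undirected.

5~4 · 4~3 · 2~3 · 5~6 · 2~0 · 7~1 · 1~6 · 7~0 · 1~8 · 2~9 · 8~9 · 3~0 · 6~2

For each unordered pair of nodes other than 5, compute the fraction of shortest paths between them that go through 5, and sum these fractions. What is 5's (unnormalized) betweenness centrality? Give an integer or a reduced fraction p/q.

Pairs whose geodesics pass through 5 — 1–4: 1; 4–6: 1; 4–8: 1/2.
All other pairs contribute 0.
Summing the contributions gives betweenness(5) = 5/2.

5/2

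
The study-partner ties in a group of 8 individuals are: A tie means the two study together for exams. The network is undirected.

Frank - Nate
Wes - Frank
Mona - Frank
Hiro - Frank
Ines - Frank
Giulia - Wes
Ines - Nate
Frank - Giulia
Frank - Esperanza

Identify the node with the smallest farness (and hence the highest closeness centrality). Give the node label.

Farness (sum of distances to all others) for each node — Esperanza:13, Frank:7, Giulia:12, Hiro:13, Ines:12, Mona:13, Nate:12, Wes:12.
The smallest farness is 7, for Frank, so Frank has the highest closeness.

Frank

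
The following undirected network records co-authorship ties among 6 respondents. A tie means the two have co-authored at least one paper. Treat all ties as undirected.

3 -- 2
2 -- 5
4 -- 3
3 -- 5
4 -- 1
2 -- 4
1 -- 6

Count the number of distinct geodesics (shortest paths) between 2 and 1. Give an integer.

The shortest distance is 2, and the only length-2 path is 2–4–1. So there is exactly 1 shortest path.

1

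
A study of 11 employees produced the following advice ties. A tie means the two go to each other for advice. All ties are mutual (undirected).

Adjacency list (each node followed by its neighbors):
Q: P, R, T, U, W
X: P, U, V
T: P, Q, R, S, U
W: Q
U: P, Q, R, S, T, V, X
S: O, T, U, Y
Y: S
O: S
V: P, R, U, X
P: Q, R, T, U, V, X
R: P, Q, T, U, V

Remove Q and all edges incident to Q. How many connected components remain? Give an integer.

2

Without Q, the remaining ties split the others into: {O, P, R, S, T, U, V, X, Y}; {W}.
That's 2 separate components.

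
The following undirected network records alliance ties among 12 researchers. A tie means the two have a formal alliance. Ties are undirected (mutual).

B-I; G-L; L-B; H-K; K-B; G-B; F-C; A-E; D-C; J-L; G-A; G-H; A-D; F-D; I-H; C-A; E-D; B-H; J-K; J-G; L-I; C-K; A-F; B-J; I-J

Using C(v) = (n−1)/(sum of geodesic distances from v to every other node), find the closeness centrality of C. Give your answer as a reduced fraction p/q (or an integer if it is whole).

11/20

Distances from C: A:1, B:2, D:1, E:2, F:1, G:2, H:2, I:3, J:2, K:1, L:3. Sum = 20.
n = 12, so closeness = 11/20.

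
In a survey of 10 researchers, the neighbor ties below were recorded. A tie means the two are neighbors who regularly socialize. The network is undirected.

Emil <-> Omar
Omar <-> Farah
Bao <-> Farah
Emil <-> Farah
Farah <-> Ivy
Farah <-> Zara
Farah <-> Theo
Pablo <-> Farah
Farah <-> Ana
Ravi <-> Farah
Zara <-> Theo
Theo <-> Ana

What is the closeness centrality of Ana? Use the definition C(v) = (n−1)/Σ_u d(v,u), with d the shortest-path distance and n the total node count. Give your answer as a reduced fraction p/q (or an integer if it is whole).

Distances from Ana: Bao:2, Emil:2, Farah:1, Ivy:2, Omar:2, Pablo:2, Ravi:2, Theo:1, Zara:2. Sum = 16.
n = 10, so closeness = 9/16.

9/16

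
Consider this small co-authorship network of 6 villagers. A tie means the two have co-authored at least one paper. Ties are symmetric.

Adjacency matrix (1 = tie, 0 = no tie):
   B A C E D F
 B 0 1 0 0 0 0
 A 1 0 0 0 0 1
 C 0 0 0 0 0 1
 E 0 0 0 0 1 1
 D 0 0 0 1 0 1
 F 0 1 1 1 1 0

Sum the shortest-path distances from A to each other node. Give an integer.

Distances from A: B:1, C:2, D:2, E:2, F:1.
Sum = 1 + 2 + 2 + 2 + 1 = 8.

8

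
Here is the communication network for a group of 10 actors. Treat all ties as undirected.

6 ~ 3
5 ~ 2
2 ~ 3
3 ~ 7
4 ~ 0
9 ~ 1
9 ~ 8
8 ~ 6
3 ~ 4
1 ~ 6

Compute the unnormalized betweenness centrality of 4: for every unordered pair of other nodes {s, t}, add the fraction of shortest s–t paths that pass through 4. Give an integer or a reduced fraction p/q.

8

Pairs whose geodesics pass through 4 — 7–0: 1; 3–0: 1; 9–0: 2/2; 5–0: 1; 2–0: 1; 0–1: 1; 0–6: 1; 0–8: 1.
All other pairs contribute 0.
Summing the contributions gives betweenness(4) = 8.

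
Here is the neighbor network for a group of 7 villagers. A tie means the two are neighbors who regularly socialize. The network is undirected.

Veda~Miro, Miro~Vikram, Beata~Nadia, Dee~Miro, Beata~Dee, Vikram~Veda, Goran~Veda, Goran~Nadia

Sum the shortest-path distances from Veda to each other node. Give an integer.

10

Distances from Veda: Beata:3, Dee:2, Goran:1, Miro:1, Nadia:2, Vikram:1.
Sum = 3 + 2 + 1 + 1 + 2 + 1 = 10.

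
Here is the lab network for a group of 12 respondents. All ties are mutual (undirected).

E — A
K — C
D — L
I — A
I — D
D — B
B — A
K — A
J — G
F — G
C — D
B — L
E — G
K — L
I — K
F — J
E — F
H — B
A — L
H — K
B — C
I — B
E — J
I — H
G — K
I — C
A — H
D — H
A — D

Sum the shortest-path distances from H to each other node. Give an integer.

19

Distances from H: A:1, B:1, C:2, D:1, E:2, F:3, G:2, I:1, J:3, K:1, L:2.
Sum = 1 + 1 + 2 + 1 + 2 + 3 + 2 + 1 + 3 + 1 + 2 = 19.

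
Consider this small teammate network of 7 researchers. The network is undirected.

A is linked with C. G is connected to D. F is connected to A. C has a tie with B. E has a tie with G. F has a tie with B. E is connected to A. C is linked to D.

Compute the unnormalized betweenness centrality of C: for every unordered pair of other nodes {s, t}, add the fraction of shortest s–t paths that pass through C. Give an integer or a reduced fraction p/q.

Pairs whose geodesics pass through C — B–D: 1; B–G: 1; B–E: 1/2; B–A: 1/2; D–A: 1; D–F: 2/2.
All other pairs contribute 0.
Summing the contributions gives betweenness(C) = 5.

5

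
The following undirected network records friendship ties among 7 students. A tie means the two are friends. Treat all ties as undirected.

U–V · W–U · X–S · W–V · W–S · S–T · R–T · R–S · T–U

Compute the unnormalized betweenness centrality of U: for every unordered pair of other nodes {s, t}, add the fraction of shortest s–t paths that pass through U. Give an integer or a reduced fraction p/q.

2

Pairs whose geodesics pass through U — V–R: 1/2; V–T: 1; W–T: 1/2.
All other pairs contribute 0.
Summing the contributions gives betweenness(U) = 2.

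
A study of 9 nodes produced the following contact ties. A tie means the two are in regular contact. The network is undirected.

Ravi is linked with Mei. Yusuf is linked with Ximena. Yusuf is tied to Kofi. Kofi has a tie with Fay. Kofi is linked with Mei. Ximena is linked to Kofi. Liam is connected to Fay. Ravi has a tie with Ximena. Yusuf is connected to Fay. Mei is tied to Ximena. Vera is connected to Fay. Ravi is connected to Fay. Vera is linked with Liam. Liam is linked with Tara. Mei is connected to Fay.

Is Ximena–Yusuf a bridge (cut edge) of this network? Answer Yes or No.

No

Even without that edge, Ximena still reaches Yusuf via Ximena – Kofi – Yusuf, so the network stays connected. Not a bridge.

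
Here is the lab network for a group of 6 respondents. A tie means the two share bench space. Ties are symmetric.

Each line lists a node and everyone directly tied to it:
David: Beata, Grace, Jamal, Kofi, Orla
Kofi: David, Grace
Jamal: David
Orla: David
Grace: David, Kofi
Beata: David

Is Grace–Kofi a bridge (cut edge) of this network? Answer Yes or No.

No

Even without that edge, Grace still reaches Kofi via Grace – David – Kofi, so the network stays connected. Not a bridge.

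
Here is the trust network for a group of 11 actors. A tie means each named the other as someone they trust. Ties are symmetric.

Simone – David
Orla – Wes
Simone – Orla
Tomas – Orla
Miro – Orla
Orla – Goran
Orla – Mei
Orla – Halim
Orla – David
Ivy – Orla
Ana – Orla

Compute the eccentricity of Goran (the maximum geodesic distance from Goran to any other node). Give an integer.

2

Distances from Goran: Ana:2, David:2, Halim:2, Ivy:2, Mei:2, Miro:2, Orla:1, Simone:2, Tomas:2, Wes:2.
The largest is 2 (to Miro, David, Halim, Wes, Tomas, Ivy, Ana, Simone, and Mei), so the eccentricity of Goran is 2.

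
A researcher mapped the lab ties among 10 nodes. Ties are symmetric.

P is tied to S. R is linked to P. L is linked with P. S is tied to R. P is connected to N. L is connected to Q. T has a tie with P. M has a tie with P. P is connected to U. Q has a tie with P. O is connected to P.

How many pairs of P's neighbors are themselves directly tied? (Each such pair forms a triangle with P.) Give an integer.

2

P's neighbors: L, M, N, O, Q, R, S, T, and U.
Neighbor pairs that are themselves tied: P–L–Q; P–R–S. Each forms one triangle with P, for 2 in total.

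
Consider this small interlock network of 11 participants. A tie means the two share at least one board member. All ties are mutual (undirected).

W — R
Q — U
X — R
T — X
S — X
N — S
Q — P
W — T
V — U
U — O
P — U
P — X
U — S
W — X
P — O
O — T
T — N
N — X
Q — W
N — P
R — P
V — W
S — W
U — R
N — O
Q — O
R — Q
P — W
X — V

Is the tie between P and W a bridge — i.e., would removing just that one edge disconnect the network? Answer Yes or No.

No

Even without that edge, P still reaches W via P – X – W, so the network stays connected. Not a bridge.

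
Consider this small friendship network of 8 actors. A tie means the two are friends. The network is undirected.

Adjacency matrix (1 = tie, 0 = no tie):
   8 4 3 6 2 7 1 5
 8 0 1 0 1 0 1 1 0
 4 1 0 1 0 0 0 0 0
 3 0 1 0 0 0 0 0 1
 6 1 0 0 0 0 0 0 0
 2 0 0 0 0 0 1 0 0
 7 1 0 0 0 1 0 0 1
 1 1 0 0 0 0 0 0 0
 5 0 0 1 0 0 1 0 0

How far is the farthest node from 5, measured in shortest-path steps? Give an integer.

Distances from 5: 1:3, 2:2, 3:1, 4:2, 6:3, 7:1, 8:2.
The largest is 3 (to 6 and 1), so the eccentricity of 5 is 3.

3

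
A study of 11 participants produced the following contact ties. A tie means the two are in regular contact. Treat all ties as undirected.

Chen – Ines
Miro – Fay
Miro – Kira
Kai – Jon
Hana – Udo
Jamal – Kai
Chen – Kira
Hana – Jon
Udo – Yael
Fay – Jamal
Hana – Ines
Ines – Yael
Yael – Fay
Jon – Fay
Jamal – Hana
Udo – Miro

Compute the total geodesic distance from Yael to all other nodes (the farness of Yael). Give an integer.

19

Distances from Yael: Chen:2, Fay:1, Hana:2, Ines:1, Jamal:2, Jon:2, Kai:3, Kira:3, Miro:2, Udo:1.
Sum = 2 + 1 + 2 + 1 + 2 + 2 + 3 + 3 + 2 + 1 = 19.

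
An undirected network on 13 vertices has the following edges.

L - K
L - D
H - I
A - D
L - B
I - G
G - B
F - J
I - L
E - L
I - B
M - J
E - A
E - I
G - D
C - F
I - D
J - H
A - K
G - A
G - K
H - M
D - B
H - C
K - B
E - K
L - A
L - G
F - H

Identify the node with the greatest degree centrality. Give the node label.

L

Degrees — A:5, B:5, C:2, D:5, E:4, F:3, G:6, H:5, I:6, J:3, K:5, L:7, M:2.
The maximum is 7, attained only by L.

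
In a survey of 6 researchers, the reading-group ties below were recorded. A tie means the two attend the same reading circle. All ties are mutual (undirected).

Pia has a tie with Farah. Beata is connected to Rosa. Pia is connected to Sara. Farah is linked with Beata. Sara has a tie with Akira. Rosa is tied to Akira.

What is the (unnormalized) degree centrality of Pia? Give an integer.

2

Pia is directly tied to Farah and Sara. That is 2 neighbors, so the degree of Pia is 2.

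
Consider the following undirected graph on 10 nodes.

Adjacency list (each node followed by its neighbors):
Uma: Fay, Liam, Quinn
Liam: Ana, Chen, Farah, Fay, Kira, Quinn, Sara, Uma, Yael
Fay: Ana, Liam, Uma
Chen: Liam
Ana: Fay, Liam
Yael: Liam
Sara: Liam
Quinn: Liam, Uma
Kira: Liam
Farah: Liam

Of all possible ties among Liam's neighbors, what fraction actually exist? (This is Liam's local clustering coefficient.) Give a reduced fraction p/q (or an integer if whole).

Liam's neighbors: Ana, Chen, Farah, Fay, Kira, Quinn, Sara, Uma, and Yael (k = 9).
Possible neighbor pairs: C(9,2) = 36. Edges among them: Ana–Fay, Fay–Uma, Quinn–Uma → e = 3.
Clustering(Liam) = 3/36 = 1/12.

1/12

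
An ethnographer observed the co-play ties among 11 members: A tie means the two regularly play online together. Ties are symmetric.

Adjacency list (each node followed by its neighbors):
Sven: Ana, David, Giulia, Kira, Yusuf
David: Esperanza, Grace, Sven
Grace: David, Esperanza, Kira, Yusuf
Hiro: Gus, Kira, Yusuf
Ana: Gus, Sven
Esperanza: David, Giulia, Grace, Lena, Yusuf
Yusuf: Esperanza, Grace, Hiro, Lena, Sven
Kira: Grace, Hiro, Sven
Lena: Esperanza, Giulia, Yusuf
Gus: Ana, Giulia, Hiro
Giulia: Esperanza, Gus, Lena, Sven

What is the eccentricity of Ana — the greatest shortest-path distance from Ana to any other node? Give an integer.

Distances from Ana: David:2, Esperanza:3, Giulia:2, Grace:3, Gus:1, Hiro:2, Kira:2, Lena:3, Sven:1, Yusuf:2.
The largest is 3 (to Esperanza, Lena, and Grace), so the eccentricity of Ana is 3.

3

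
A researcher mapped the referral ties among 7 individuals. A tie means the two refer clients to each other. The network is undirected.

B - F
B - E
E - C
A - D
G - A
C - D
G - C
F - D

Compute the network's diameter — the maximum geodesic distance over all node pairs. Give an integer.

Eccentricity of each node (its greatest distance to any other): A:3, B:3, C:2, D:2, E:3, F:3, G:3.
The maximum eccentricity is 3, realized for instance by the pair F–G via F – D – C – G. So the diameter is 3.

3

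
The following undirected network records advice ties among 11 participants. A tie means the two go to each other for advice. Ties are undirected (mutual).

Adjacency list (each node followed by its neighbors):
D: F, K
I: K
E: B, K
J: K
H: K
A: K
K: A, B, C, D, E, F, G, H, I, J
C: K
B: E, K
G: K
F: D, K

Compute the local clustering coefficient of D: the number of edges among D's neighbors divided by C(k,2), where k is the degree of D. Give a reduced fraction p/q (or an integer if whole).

1

D's neighbors: F and K (k = 2).
Possible neighbor pairs: C(2,2) = 1. Edges among them: F–K → e = 1.
Clustering(D) = 1/1.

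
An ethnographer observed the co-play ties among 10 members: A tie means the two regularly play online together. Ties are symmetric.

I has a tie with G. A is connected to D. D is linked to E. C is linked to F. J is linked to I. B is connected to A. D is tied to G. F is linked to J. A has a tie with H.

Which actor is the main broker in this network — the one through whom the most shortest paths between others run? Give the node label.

Unnormalized betweenness of each node: A:15, B:0, C:0, D:23, E:0, F:8, G:20, H:0, I:18, J:14.
D has the largest value, 23, making it the main broker — the node through which the most shortest paths run.

D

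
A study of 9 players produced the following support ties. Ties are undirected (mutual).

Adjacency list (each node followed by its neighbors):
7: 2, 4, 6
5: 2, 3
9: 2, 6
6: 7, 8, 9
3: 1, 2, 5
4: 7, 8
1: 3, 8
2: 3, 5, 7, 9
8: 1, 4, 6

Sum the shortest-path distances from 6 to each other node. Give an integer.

Distances from 6: 1:2, 2:2, 3:3, 4:2, 5:3, 7:1, 8:1, 9:1.
Sum = 2 + 2 + 3 + 2 + 3 + 1 + 1 + 1 = 15.

15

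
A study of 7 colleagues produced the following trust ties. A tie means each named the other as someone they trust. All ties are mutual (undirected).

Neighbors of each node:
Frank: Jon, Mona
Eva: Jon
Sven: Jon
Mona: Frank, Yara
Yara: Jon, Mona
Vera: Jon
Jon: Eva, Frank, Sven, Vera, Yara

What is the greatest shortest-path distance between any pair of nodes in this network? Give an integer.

Eccentricity of each node (its greatest distance to any other): Eva:3, Frank:2, Jon:2, Mona:3, Sven:3, Vera:3, Yara:2.
The maximum eccentricity is 3, realized for instance by the pair Vera–Mona via Vera – Jon – Yara – Mona. So the diameter is 3.

3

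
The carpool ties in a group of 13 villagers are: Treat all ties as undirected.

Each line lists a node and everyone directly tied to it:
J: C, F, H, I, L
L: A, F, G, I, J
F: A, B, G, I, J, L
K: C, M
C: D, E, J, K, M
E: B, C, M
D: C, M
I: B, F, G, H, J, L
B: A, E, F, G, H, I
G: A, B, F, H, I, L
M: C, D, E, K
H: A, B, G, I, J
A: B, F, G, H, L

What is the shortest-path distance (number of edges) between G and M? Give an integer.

3

One shortest route is G – B – E – M, which uses 3 edges, and at distance 2 from G we only reach {E, J}, which does not include M. So d(G,M) = 3.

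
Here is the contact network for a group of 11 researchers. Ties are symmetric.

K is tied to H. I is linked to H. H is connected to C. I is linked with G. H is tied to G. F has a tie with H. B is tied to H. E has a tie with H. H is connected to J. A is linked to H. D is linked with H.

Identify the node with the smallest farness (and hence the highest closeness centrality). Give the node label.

H

Farness (sum of distances to all others) for each node — A:19, B:19, C:19, D:19, E:19, F:19, G:18, H:10, I:18, J:19, K:19.
The smallest farness is 10, for H, so H has the highest closeness.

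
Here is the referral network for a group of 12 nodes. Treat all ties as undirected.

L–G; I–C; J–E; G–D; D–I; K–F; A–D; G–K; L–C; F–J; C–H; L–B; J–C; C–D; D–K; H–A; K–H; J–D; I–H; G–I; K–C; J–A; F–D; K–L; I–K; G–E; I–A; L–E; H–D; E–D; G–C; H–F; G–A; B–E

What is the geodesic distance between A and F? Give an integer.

One shortest route is A – H – F, which uses 2 edges, and A and F are not directly tied, so nothing shorter exists. So d(A,F) = 2.

2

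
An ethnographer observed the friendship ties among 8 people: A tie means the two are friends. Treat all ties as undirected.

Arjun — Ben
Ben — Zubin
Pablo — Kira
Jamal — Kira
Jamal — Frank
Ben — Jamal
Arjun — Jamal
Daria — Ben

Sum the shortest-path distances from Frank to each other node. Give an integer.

Distances from Frank: Arjun:2, Ben:2, Daria:3, Jamal:1, Kira:2, Pablo:3, Zubin:3.
Sum = 2 + 2 + 3 + 1 + 2 + 3 + 3 = 16.

16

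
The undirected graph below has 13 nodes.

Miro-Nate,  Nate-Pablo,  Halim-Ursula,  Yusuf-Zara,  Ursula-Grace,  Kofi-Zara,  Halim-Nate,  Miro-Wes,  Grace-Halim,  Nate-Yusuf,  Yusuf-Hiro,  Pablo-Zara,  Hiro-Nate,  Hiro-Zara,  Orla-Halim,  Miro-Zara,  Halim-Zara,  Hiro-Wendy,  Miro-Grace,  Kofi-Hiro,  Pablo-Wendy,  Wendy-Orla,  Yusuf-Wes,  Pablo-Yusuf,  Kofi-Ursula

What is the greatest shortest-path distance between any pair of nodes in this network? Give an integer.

Eccentricity of each node (its greatest distance to any other): Grace:3, Halim:3, Hiro:3, Kofi:3, Miro:3, Nate:2, Orla:4, Pablo:3, Ursula:3, Wendy:3, Wes:4, Yusuf:3, Zara:2.
The maximum eccentricity is 4, realized for instance by the pair Orla–Wes via Orla – Halim – Grace – Miro – Wes. So the diameter is 4.

4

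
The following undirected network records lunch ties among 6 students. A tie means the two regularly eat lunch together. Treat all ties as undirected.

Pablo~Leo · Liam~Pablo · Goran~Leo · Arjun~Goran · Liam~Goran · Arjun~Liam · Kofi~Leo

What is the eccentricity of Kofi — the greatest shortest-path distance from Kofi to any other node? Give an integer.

3

Distances from Kofi: Arjun:3, Goran:2, Leo:1, Liam:3, Pablo:2.
The largest is 3 (to Liam and Arjun), so the eccentricity of Kofi is 3.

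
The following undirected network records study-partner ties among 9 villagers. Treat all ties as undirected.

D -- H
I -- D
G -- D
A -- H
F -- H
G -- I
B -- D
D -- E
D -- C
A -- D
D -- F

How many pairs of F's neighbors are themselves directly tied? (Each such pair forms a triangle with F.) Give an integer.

F's neighbors: D and H.
Neighbor pairs that are themselves tied: F–D–H. Each forms one triangle with F, for 1 in total.

1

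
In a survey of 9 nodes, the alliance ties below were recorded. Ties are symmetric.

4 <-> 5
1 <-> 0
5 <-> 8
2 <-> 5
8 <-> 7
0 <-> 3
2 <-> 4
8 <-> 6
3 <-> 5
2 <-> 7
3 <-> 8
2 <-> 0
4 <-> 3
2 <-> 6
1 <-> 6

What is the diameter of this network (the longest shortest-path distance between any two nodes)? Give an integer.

3

Eccentricity of each node (its greatest distance to any other): 0:2, 1:3, 2:2, 3:2, 4:3, 5:3, 6:2, 7:3, 8:2.
The maximum eccentricity is 3, realized for instance by the pair 1–7 via 1 – 6 – 8 – 7. So the diameter is 3.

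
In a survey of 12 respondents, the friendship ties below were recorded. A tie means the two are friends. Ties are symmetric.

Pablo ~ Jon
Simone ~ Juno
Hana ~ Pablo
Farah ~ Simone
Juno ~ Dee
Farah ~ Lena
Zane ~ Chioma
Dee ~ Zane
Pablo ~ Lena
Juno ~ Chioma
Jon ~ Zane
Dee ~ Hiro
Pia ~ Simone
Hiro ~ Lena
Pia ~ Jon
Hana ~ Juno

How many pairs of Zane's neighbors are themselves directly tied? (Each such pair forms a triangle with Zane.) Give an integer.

0

Zane's neighbors are Chioma, Dee, and Jon, but none of them are tied to each other, so no triangle contains Zane.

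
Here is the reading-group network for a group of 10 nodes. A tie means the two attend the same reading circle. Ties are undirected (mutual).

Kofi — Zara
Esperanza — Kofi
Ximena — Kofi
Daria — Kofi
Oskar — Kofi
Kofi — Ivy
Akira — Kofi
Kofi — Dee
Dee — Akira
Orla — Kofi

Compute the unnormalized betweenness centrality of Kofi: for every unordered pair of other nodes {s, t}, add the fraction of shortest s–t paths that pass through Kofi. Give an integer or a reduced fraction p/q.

Pairs whose geodesics pass through Kofi — Daria–Esperanza: 1; Daria–Oskar: 1; Daria–Ivy: 1; Daria–Zara: 1; Daria–Dee: 1; Daria–Orla: 1; Daria–Akira: 1; Daria–Ximena: 1; Esperanza–Oskar: 1; Esperanza–Ivy: 1; Esperanza–Zara: 1; Esperanza–Dee: 1; Esperanza–Orla: 1; Esperanza–Akira: 1 … (+21 more pairs).
All other pairs contribute 0.
Summing the contributions gives betweenness(Kofi) = 35.

35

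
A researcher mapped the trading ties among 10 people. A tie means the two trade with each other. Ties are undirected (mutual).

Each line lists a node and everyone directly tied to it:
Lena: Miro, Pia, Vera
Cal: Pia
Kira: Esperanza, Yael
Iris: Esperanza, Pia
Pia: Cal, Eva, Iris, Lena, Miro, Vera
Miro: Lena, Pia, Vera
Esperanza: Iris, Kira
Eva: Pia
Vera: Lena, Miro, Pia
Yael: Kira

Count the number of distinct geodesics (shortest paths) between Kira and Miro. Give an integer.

1

The shortest distance is 4, and the only length-4 path is Kira–Esperanza–Iris–Pia–Miro. So there is exactly 1 shortest path.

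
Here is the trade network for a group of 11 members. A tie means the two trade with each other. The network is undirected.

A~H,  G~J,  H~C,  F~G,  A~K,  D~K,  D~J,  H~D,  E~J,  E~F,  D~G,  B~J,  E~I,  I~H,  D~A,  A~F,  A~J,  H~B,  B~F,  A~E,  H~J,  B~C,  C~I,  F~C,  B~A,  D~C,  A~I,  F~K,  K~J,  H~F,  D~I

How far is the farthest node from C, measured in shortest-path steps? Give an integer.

Distances from C: A:2, B:1, D:1, E:2, F:1, G:2, H:1, I:1, J:2, K:2.
The largest is 2 (to G, E, K, A, and J), so the eccentricity of C is 2.

2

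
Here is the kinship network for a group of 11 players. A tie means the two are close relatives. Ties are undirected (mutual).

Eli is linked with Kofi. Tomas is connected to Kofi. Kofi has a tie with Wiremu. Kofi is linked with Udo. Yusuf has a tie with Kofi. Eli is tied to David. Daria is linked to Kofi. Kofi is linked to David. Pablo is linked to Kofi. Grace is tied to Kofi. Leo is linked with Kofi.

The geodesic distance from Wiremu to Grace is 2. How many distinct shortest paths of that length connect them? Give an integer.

The shortest distance is 2, and the only length-2 path is Wiremu–Kofi–Grace. So there is exactly 1 shortest path.

1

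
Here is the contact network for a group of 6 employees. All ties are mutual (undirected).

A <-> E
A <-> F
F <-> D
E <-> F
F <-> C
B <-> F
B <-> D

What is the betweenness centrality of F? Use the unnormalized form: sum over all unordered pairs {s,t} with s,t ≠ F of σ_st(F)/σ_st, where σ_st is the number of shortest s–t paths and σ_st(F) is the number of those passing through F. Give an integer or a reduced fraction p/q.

8

Pairs whose geodesics pass through F — E–B: 1; E–D: 1; E–C: 1; B–A: 1; B–C: 1; D–A: 1; D–C: 1; A–C: 1.
All other pairs contribute 0.
Summing the contributions gives betweenness(F) = 8.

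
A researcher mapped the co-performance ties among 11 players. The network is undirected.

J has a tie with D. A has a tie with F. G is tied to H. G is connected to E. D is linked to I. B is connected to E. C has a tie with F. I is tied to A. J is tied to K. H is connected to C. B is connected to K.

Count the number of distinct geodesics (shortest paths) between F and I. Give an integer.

1

The shortest distance is 2, and the only length-2 path is F–A–I. So there is exactly 1 shortest path.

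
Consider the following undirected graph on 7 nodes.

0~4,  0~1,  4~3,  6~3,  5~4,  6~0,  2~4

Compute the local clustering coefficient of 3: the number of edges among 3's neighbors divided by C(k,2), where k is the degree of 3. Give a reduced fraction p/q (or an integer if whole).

3's neighbors: 4 and 6 (k = 2).
Possible neighbor pairs: C(2,2) = 1. Edges among them: none → e = 0.
Clustering(3) = 0/1.

0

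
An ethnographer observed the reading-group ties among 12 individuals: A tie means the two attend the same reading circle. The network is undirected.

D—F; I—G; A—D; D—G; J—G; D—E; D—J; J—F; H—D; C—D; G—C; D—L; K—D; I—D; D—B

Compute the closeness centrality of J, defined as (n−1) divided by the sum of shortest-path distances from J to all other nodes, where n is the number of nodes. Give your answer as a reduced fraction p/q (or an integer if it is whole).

11/19

Distances from J: A:2, B:2, C:2, D:1, E:2, F:1, G:1, H:2, I:2, K:2, L:2. Sum = 19.
n = 12, so closeness = 11/19.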